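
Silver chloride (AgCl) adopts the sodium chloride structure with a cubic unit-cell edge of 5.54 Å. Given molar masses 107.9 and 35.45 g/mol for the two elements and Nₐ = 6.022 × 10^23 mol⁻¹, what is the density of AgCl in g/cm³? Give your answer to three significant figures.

The sodium chloride structure contains Z = 4 formula units per cell; M(AgCl) = 107.9 + 35.45 = 143.35 g/mol.
a³ = (5.540 × 10^-8 cm)³ = 1.700 × 10^-22 cm³.
ρ = 4 × 143.35 / (6.022 × 10²³ × 1.700 × 10^-22) = 5.600 g/cm³.

5.60 g/cm³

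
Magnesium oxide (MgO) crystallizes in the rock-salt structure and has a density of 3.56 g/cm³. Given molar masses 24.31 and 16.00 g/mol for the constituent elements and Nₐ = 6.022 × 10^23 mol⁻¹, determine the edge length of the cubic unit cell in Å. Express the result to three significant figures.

M(MgO) = 40.31 g/mol; Z = 4 formula units per cell.
a³ = Z·M/(N_A·ρ) = 4 × 40.31 / (6.022 × 10²³ × 3.56) = 7.521 × 10^-23 cm³, so a = 4.221 × 10^-8 cm = 4.22 Å.

4.22 Å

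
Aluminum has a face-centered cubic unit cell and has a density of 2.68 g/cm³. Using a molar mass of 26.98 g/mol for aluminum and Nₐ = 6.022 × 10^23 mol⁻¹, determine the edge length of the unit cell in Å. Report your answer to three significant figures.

4.06 Å

With Z = 4 atoms per FCC cell, a³ = Z·M/(N_A·ρ) = 4 × 26.98 / (6.022 × 10²³ × 2.680 g/cm³) = 6.687 × 10^-23 cm³.
a = (6.687 × 10^-23)^(1/3) = 4.059 × 10^-8 cm = 4.06 Å.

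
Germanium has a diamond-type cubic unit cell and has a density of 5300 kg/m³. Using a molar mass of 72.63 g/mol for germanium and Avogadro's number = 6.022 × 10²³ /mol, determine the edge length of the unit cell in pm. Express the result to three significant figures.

567 pm

With Z = 8 atoms per diamond cubic cell, a³ = Z·M/(N_A·ρ) = 8 × 72.63 / (6.022 × 10²³ × 5.300 g/cm³) = 1.820 × 10^-22 cm³.
a = (1.820 × 10^-22)^(1/3) = 5.668 × 10^-8 cm = 567 pm.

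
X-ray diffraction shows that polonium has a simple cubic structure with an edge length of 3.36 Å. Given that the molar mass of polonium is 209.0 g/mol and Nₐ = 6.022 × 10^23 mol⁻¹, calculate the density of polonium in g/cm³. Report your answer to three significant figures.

9.15 g/cm³

A simple cubic unit cell contains Z = 1 atom.
Cell volume: a³ = (3.36 Å)³ = (3.360 × 10^-8 cm)³ = 3.793 × 10^-23 cm³.
ρ = Z·M/(N_A·a³) = 1 × 209.0 / (6.022 × 10²³ × 3.793 × 10^-23) = 9.149 g/cm³.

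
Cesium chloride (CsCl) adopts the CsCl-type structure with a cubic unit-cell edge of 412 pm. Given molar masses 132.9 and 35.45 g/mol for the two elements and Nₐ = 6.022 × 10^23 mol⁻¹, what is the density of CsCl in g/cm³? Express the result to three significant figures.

The CsCl-type structure contains Z = 1 formula unit per cell; M(CsCl) = 132.9 + 35.45 = 168.35 g/mol.
a³ = (4.120 × 10^-8 cm)³ = 6.993 × 10^-23 cm³.
ρ = 1 × 168.35 / (6.022 × 10²³ × 6.993 × 10^-23) = 3.997 g/cm³.

4.00 g/cm³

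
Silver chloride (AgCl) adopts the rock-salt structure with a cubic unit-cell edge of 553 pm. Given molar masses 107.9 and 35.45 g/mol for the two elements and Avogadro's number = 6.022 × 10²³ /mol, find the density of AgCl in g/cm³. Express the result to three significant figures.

5.63 g/cm³

The rock-salt structure contains Z = 4 formula units per cell; M(AgCl) = 107.9 + 35.45 = 143.35 g/mol.
a³ = (5.530 × 10^-8 cm)³ = 1.691 × 10^-22 cm³.
ρ = 4 × 143.35 / (6.022 × 10²³ × 1.691 × 10^-22) = 5.630 g/cm³.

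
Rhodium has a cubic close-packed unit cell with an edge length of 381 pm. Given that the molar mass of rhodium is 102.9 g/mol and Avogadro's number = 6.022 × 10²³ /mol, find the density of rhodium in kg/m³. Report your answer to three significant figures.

12400 kg/m³

An FCC unit cell contains Z = 4 atoms.
Cell volume: a³ = (381 pm)³ = (3.810 × 10^-8 cm)³ = 5.531 × 10^-23 cm³.
ρ = Z·M/(N_A·a³) = 4 × 102.9 / (6.022 × 10²³ × 5.531 × 10^-23) = 12.36 g/cm³ = 12400 kg/m³.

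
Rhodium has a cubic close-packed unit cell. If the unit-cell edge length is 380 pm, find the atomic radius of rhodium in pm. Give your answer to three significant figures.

In an FCC lattice, atoms touch along the face diagonal, so √2·a = 4r.
r = √2·a/4 = 1.4142 × 380 / 4 = 134 pm.

134 pm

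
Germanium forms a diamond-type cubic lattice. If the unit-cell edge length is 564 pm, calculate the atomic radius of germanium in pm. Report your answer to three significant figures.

122 pm

In a diamond cubic lattice, nearest neighbors lie along the body diagonal with √3·a = 8r.
r = √3·a/8 = 1.7321 × 564 / 8 = 122 pm.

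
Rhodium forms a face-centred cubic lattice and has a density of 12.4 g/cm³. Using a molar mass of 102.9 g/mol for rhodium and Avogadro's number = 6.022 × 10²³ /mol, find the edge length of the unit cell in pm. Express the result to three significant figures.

With Z = 4 atoms per FCC cell, a³ = Z·M/(N_A·ρ) = 4 × 102.9 / (6.022 × 10²³ × 12.40 g/cm³) = 5.512 × 10^-23 cm³.
a = (5.512 × 10^-23)^(1/3) = 3.806 × 10^-8 cm = 381 pm.

381 pm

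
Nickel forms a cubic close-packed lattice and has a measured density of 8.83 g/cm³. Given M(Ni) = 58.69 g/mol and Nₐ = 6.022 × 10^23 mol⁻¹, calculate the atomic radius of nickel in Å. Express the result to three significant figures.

1.25 Å

For an FCC cell (Z = 4), a³ = Z·M/(N_A·ρ) = 4 × 58.69 / (6.022 × 10²³ × 8.830) = 4.415 × 10^-23 cm³, so a = 3.534 × 10^-8 cm = 3.534 Å.
Atoms touch along the face diagonal, so √2·a = 4r, so r = 0.3536 × a = 1.25 Å.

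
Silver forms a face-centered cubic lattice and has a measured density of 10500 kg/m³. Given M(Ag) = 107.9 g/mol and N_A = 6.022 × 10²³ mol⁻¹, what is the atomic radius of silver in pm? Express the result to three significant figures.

144 pm

For an FCC cell (Z = 4), a³ = Z·M/(N_A·ρ) = 4 × 107.9 / (6.022 × 10²³ × 10.50) = 6.826 × 10^-23 cm³, so a = 4.087 × 10^-8 cm = 408.7 pm.
Atoms touch along the face diagonal, so √2·a = 4r, so r = 0.3536 × a = 144 pm.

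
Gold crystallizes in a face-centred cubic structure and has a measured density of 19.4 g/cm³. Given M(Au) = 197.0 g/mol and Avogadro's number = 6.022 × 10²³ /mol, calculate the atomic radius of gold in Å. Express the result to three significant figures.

1.44 Å

For an FCC cell (Z = 4), a³ = Z·M/(N_A·ρ) = 4 × 197.0 / (6.022 × 10²³ × 19.40) = 6.745 × 10^-23 cm³, so a = 4.071 × 10^-8 cm = 4.071 Å.
Atoms touch along the face diagonal, so √2·a = 4r, so r = 0.3536 × a = 1.44 Å.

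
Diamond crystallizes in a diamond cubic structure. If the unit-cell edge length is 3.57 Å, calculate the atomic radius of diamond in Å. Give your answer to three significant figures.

0.773 Å

In a diamond cubic lattice, nearest neighbors lie along the body diagonal with √3·a = 8r.
r = √3·a/8 = 1.7321 × 3.57 / 8 = 0.773 Å.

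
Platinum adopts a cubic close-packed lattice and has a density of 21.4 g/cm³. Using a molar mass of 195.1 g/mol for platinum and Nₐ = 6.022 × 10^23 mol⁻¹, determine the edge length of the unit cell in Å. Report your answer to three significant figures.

With Z = 4 atoms per FCC cell, a³ = Z·M/(N_A·ρ) = 4 × 195.1 / (6.022 × 10²³ × 21.40 g/cm³) = 6.056 × 10^-23 cm³.
a = (6.056 × 10^-23)^(1/3) = 3.927 × 10^-8 cm = 3.93 Å.

3.93 Å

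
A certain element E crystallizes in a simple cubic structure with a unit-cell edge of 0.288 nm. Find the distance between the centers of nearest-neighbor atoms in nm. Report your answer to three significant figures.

0.288 nm

In a simple cubic structure, atoms touch along the cell edge, so a = 2r; the nearest-neighbor distance equals 2r = 1.000·a.
d = 1.000 × 0.288 = 0.288 nm.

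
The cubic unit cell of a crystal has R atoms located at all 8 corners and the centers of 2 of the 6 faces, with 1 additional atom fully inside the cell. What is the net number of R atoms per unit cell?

3

Corner atoms are shared by 8 cells (1/8 each), face atoms by 2 (1/2 each), interior atoms are unshared.
Net atoms = 8 × 1/8 + 2 × 1/2 + 1 = 1 + 1 + 1 = 3.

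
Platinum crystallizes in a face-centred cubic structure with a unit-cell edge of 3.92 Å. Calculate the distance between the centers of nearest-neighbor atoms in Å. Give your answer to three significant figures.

2.77 Å

In an FCC structure, atoms touch along the face diagonal, so √2·a = 4r; the nearest-neighbor distance equals 2r = 0.7071·a.
d = 0.7071 × 3.92 = 2.77 Å.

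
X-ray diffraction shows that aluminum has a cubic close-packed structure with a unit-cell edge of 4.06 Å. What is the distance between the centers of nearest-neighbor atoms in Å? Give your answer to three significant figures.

In an FCC structure, atoms touch along the face diagonal, so √2·a = 4r; the nearest-neighbor distance equals 2r = 0.7071·a.
d = 0.7071 × 4.06 = 2.87 Å.

2.87 Å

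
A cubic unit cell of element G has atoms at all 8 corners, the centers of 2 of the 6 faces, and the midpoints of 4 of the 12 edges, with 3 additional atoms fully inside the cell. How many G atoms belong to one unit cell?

Corner atoms are shared by 8 cells (1/8 each), face atoms by 2 (1/2 each), edge atoms by 4 (1/4 each), interior atoms are unshared.
Net atoms = 8 × 1/8 + 2 × 1/2 + 4 × 1/4 + 3 = 1 + 1 + 1 + 3 = 6.

6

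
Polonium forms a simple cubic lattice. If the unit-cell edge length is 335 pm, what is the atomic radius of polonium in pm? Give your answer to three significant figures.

In a simple cubic lattice, atoms touch along the cell edge, so a = 2r.
r = a/2 = 335/2 = 168 pm.

168 pm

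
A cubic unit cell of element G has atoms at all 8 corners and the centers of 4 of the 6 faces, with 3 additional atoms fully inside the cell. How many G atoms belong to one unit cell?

Corner atoms are shared by 8 cells (1/8 each), face atoms by 2 (1/2 each), interior atoms are unshared.
Net atoms = 8 × 1/8 + 4 × 1/2 + 3 = 1 + 2 + 3 = 6.

6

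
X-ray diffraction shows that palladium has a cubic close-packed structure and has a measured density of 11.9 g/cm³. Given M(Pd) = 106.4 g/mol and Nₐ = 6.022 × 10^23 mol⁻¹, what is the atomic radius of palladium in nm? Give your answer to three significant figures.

0.138 nm

For an FCC cell (Z = 4), a³ = Z·M/(N_A·ρ) = 4 × 106.4 / (6.022 × 10²³ × 11.90) = 5.939 × 10^-23 cm³, so a = 3.902 × 10^-8 cm = 0.3902 nm.
Atoms touch along the face diagonal, so √2·a = 4r, so r = 0.3536 × a = 0.138 nm.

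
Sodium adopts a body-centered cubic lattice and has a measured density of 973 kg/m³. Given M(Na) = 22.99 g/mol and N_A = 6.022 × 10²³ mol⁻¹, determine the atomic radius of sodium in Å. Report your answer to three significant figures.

For a BCC cell (Z = 2), a³ = Z·M/(N_A·ρ) = 2 × 22.99 / (6.022 × 10²³ × 0.9730) = 7.847 × 10^-23 cm³, so a = 4.281 × 10^-8 cm = 4.281 Å.
Atoms touch along the body diagonal, so √3·a = 4r, so r = 0.4330 × a = 1.85 Å.

1.85 Å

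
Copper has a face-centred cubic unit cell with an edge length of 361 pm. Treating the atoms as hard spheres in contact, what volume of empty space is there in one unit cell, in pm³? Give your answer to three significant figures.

1.22 × 10^7 pm³

In an FCC lattice atoms touch along the face diagonal, so √2·a = 4r, so r = 0.3536a = 127.6 pm.
V_cell = a³ = 4.705 × 10^7 pm³; V_atoms = 4 × (4/3)πr³ = 3.484 × 10^7 pm³.
Empty space = 4.705 × 10^7 − 3.484 × 10^7 = 1.22 × 10^7 pm³.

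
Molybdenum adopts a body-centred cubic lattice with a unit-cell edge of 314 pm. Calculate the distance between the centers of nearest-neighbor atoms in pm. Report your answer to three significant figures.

272 pm

In a BCC structure, atoms touch along the body diagonal, so √3·a = 4r; the nearest-neighbor distance equals 2r = 0.8660·a.
d = 0.8660 × 314 = 272 pm.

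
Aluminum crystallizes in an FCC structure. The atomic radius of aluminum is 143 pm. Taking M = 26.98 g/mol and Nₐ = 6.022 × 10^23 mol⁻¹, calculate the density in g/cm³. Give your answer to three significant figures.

2.71 g/cm³

In an FCC lattice, atoms touch along the face diagonal, so √2·a = 4r, giving a = 404.5 pm = 4.045 × 10^-8 cm.
With Z = 4, ρ = Z·M/(N_A·a³) = 4 × 26.98 / (6.022 × 10²³ × 6.617 × 10^-23) = 2.708 g/cm³.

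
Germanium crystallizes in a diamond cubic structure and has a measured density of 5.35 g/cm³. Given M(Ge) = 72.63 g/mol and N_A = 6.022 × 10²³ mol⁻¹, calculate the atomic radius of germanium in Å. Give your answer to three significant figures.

For a diamond cubic cell (Z = 8), a³ = Z·M/(N_A·ρ) = 8 × 72.63 / (6.022 × 10²³ × 5.350) = 1.803 × 10^-22 cm³, so a = 5.650 × 10^-8 cm = 5.650 Å.
Nearest neighbors lie along the body diagonal with √3·a = 8r, so r = 0.2165 × a = 1.22 Å.

1.22 Å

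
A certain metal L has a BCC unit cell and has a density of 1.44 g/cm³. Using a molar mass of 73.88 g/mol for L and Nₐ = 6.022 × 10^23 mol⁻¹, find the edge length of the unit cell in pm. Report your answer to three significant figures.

554 pm

With Z = 2 atoms per BCC cell, a³ = Z·M/(N_A·ρ) = 2 × 73.88 / (6.022 × 10²³ × 1.440 g/cm³) = 1.704 × 10^-22 cm³.
a = (1.704 × 10^-22)^(1/3) = 5.544 × 10^-8 cm = 554 pm.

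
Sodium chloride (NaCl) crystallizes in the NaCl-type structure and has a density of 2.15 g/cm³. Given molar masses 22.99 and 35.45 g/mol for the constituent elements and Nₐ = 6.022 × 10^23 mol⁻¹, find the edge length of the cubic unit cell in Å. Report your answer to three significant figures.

5.65 Å

M(NaCl) = 58.44 g/mol; Z = 4 formula units per cell.
a³ = Z·M/(N_A·ρ) = 4 × 58.44 / (6.022 × 10²³ × 2.15) = 1.805 × 10^-22 cm³, so a = 5.652 × 10^-8 cm = 5.65 Å.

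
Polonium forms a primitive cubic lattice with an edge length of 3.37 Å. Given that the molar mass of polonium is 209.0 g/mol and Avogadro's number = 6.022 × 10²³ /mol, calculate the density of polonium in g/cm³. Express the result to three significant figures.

A simple cubic unit cell contains Z = 1 atom.
Cell volume: a³ = (3.37 Å)³ = (3.370 × 10^-8 cm)³ = 3.827 × 10^-23 cm³.
ρ = Z·M/(N_A·a³) = 1 × 209.0 / (6.022 × 10²³ × 3.827 × 10^-23) = 9.068 g/cm³.

9.07 g/cm³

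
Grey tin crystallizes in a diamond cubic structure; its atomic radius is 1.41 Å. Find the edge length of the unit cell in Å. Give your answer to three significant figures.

In a diamond cubic lattice, nearest neighbors lie along the body diagonal with √3·a = 8r.
a = 8r/√3 = 8 × 1.41 / 1.7321 = 6.51 Å.

6.51 Å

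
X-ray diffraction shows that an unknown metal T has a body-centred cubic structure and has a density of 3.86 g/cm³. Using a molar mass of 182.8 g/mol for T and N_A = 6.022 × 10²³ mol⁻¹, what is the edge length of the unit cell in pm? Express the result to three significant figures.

540 pm

With Z = 2 atoms per BCC cell, a³ = Z·M/(N_A·ρ) = 2 × 182.8 / (6.022 × 10²³ × 3.860 g/cm³) = 1.573 × 10^-22 cm³.
a = (1.573 × 10^-22)^(1/3) = 5.398 × 10^-8 cm = 540 pm.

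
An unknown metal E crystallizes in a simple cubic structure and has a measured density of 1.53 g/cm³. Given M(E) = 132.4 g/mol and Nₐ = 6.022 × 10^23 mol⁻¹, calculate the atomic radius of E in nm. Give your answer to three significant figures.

For a simple cubic cell (Z = 1), a³ = Z·M/(N_A·ρ) = 1 × 132.4 / (6.022 × 10²³ × 1.530) = 1.437 × 10^-22 cm³, so a = 5.238 × 10^-8 cm = 0.5238 nm.
Atoms touch along the cell edge, so a = 2r, so r = 0.5000 × a = 0.262 nm.

0.262 nm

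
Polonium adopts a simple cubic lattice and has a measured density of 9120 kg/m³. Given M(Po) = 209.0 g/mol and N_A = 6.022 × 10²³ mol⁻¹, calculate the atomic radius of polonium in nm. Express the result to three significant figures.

0.168 nm

For a simple cubic cell (Z = 1), a³ = Z·M/(N_A·ρ) = 1 × 209.0 / (6.022 × 10²³ × 9.120) = 3.805 × 10^-23 cm³, so a = 3.364 × 10^-8 cm = 0.3364 nm.
Atoms touch along the cell edge, so a = 2r, so r = 0.5000 × a = 0.168 nm.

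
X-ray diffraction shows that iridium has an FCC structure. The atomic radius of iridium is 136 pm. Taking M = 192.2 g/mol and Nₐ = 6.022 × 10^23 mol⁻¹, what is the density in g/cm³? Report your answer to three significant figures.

In an FCC lattice, atoms touch along the face diagonal, so √2·a = 4r, giving a = 384.7 pm = 3.847 × 10^-8 cm.
With Z = 4, ρ = Z·M/(N_A·a³) = 4 × 192.2 / (6.022 × 10²³ × 5.692 × 10^-23) = 22.43 g/cm³.

22.4 g/cm³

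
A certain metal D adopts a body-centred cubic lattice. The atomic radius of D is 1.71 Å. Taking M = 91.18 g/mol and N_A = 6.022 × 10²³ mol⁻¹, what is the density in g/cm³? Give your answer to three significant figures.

4.92 g/cm³

In a BCC lattice, atoms touch along the body diagonal, so √3·a = 4r, giving a = 3.949 Å = 3.949 × 10^-8 cm.
With Z = 2, ρ = Z·M/(N_A·a³) = 2 × 91.18 / (6.022 × 10²³ × 6.159 × 10^-23) = 4.917 g/cm³.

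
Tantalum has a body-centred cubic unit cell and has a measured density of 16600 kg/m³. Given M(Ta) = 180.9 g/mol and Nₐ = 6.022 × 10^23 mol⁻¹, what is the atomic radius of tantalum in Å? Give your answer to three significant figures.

1.43 Å

For a BCC cell (Z = 2), a³ = Z·M/(N_A·ρ) = 2 × 180.9 / (6.022 × 10²³ × 16.60) = 3.619 × 10^-23 cm³, so a = 3.308 × 10^-8 cm = 3.308 Å.
Atoms touch along the body diagonal, so √3·a = 4r, so r = 0.4330 × a = 1.43 Å.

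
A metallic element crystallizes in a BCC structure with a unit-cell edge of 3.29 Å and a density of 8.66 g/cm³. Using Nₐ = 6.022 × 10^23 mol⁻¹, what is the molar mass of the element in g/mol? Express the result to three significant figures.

92.9 g/mol

A BCC cell has Z = 2 atoms; a = 3.290 × 10^-8 cm.
M = ρ·N_A·a³/Z = 8.66 × 6.022 × 10²³ × 3.561 × 10^-23 / 2 = 92.9 g/mol.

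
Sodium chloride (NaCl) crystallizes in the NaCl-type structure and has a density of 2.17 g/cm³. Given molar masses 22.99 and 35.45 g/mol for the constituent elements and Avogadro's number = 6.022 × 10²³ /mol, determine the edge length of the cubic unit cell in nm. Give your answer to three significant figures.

0.563 nm

M(NaCl) = 58.44 g/mol; Z = 4 formula units per cell.
a³ = Z·M/(N_A·ρ) = 4 × 58.44 / (6.022 × 10²³ × 2.17) = 1.789 × 10^-22 cm³, so a = 5.635 × 10^-8 cm = 0.563 nm.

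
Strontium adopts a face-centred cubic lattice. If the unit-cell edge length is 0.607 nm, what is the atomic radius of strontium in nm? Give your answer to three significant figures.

In an FCC lattice, atoms touch along the face diagonal, so √2·a = 4r.
r = √2·a/4 = 1.4142 × 0.607 / 4 = 0.215 nm.

0.215 nm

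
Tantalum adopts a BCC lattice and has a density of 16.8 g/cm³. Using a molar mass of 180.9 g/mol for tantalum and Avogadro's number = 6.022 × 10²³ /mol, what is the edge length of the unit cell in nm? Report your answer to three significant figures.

With Z = 2 atoms per BCC cell, a³ = Z·M/(N_A·ρ) = 2 × 180.9 / (6.022 × 10²³ × 16.80 g/cm³) = 3.576 × 10^-23 cm³.
a = (3.576 × 10^-23)^(1/3) = 3.295 × 10^-8 cm = 0.329 nm.

0.329 nm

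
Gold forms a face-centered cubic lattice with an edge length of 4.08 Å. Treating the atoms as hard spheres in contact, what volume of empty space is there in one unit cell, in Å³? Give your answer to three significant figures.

In an FCC lattice atoms touch along the face diagonal, so √2·a = 4r, so r = 0.3536a = 1.442 Å.
V_cell = a³ = 67.92 Å³; V_atoms = 4 × (4/3)πr³ = 50.29 Å³.
Empty space = 67.92 − 50.29 = 17.6 Å³.

17.6 Å³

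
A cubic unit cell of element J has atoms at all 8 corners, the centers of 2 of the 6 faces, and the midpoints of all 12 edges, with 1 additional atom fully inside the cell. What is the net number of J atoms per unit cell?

Corner atoms are shared by 8 cells (1/8 each), face atoms by 2 (1/2 each), edge atoms by 4 (1/4 each), interior atoms are unshared.
Net atoms = 8 × 1/8 + 2 × 1/2 + 12 × 1/4 + 1 = 1 + 1 + 3 + 1 = 6.

6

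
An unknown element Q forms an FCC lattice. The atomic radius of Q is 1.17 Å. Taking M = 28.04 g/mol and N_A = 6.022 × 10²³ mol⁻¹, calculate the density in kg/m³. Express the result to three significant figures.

In an FCC lattice, atoms touch along the face diagonal, so √2·a = 4r, giving a = 3.309 Å = 3.309 × 10^-8 cm.
With Z = 4, ρ = Z·M/(N_A·a³) = 4 × 28.04 / (6.022 × 10²³ × 3.624 × 10^-23) = 5.139 g/cm³ = 5140 kg/m³.

5140 kg/m³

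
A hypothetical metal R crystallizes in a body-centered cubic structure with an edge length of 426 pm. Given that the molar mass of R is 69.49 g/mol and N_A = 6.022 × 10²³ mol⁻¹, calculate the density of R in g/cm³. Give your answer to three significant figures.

2.99 g/cm³

A BCC unit cell contains Z = 2 atoms.
Cell volume: a³ = (426 pm)³ = (4.260 × 10^-8 cm)³ = 7.731 × 10^-23 cm³.
ρ = Z·M/(N_A·a³) = 2 × 69.49 / (6.022 × 10²³ × 7.731 × 10^-23) = 2.985 g/cm³.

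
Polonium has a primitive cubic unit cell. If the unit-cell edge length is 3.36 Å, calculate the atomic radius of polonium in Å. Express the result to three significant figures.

In a simple cubic lattice, atoms touch along the cell edge, so a = 2r.
r = a/2 = 3.36/2 = 1.68 Å.

1.68 Å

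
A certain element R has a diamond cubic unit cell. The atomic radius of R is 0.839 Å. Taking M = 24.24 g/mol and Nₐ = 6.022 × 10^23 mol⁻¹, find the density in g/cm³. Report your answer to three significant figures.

In a diamond cubic lattice, nearest neighbors lie along the body diagonal with √3·a = 8r, giving a = 3.875 Å = 3.875 × 10^-8 cm.
With Z = 8, ρ = Z·M/(N_A·a³) = 8 × 24.24 / (6.022 × 10²³ × 5.819 × 10^-23) = 5.534 g/cm³.

5.53 g/cm³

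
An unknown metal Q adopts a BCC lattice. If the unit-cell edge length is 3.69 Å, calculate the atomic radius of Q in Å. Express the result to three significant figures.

In a BCC lattice, atoms touch along the body diagonal, so √3·a = 4r.
r = √3·a/4 = 1.7321 × 3.69 / 4 = 1.60 Å.

1.60 Å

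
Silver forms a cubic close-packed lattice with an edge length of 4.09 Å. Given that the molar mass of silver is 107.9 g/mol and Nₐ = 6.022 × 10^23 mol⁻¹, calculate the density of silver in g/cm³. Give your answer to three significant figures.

An FCC unit cell contains Z = 4 atoms.
Cell volume: a³ = (4.09 Å)³ = (4.090 × 10^-8 cm)³ = 6.842 × 10^-23 cm³.
ρ = Z·M/(N_A·a³) = 4 × 107.9 / (6.022 × 10²³ × 6.842 × 10^-23) = 10.48 g/cm³.

10.5 g/cm³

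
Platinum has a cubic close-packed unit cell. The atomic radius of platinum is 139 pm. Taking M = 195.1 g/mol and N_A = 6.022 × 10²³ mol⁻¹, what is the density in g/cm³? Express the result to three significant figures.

21.3 g/cm³

In an FCC lattice, atoms touch along the face diagonal, so √2·a = 4r, giving a = 393.2 pm = 3.932 × 10^-8 cm.
With Z = 4, ρ = Z·M/(N_A·a³) = 4 × 195.1 / (6.022 × 10²³ × 6.077 × 10^-23) = 21.33 g/cm³.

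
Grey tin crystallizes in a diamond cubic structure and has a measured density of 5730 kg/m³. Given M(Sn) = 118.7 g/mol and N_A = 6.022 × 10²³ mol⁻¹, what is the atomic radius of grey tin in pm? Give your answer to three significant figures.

For a diamond cubic cell (Z = 8), a³ = Z·M/(N_A·ρ) = 8 × 118.7 / (6.022 × 10²³ × 5.730) = 2.752 × 10^-22 cm³, so a = 6.505 × 10^-8 cm = 650.5 pm.
Nearest neighbors lie along the body diagonal with √3·a = 8r, so r = 0.2165 × a = 141 pm.

141 pm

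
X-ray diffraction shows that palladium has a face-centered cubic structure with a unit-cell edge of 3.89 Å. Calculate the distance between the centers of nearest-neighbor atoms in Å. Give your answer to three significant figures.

In an FCC structure, atoms touch along the face diagonal, so √2·a = 4r; the nearest-neighbor distance equals 2r = 0.7071·a.
d = 0.7071 × 3.89 = 2.75 Å.

2.75 Å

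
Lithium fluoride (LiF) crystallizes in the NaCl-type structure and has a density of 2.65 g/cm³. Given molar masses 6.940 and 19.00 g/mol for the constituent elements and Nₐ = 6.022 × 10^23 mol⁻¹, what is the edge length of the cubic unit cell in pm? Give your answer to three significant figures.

402 pm

M(LiF) = 25.94 g/mol; Z = 4 formula units per cell.
a³ = Z·M/(N_A·ρ) = 4 × 25.94 / (6.022 × 10²³ × 2.65) = 6.502 × 10^-23 cm³, so a = 4.021 × 10^-8 cm = 402 pm.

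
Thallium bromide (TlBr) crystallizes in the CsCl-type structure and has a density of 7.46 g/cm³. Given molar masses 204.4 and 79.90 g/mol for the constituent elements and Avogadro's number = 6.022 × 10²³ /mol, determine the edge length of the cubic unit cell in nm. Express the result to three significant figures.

M(TlBr) = 284.3 g/mol; Z = 1 formula unit per cell.
a³ = Z·M/(N_A·ρ) = 1 × 284.3 / (6.022 × 10²³ × 7.46) = 6.328 × 10^-23 cm³, so a = 3.985 × 10^-8 cm = 0.399 nm.

0.399 nm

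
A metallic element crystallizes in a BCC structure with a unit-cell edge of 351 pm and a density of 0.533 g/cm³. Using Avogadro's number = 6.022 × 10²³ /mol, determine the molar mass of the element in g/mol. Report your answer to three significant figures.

A BCC cell has Z = 2 atoms; a = 3.510 × 10^-8 cm.
M = ρ·N_A·a³/Z = 0.533 × 6.022 × 10²³ × 4.324 × 10^-23 / 2 = 6.94 g/mol.

6.94 g/mol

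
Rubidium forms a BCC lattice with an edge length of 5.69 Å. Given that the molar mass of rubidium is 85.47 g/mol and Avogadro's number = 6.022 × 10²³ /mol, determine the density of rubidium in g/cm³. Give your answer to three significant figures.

A BCC unit cell contains Z = 2 atoms.
Cell volume: a³ = (5.69 Å)³ = (5.690 × 10^-8 cm)³ = 1.842 × 10^-22 cm³.
ρ = Z·M/(N_A·a³) = 2 × 85.47 / (6.022 × 10²³ × 1.842 × 10^-22) = 1.541 g/cm³.

1.54 g/cm³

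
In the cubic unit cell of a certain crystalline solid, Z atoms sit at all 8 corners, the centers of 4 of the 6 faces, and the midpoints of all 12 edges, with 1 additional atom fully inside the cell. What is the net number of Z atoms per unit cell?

Corner atoms are shared by 8 cells (1/8 each), face atoms by 2 (1/2 each), edge atoms by 4 (1/4 each), interior atoms are unshared.
Net atoms = 8 × 1/8 + 4 × 1/2 + 12 × 1/4 + 1 = 1 + 2 + 3 + 1 = 7.

7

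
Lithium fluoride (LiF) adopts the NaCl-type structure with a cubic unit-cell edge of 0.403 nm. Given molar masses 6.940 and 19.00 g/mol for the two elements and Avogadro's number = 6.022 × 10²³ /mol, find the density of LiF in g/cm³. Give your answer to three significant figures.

The NaCl-type structure contains Z = 4 formula units per cell; M(LiF) = 6.940 + 19.00 = 25.94 g/mol.
a³ = (4.030 × 10^-8 cm)³ = 6.545 × 10^-23 cm³.
ρ = 4 × 25.94 / (6.022 × 10²³ × 6.545 × 10^-23) = 2.633 g/cm³.

2.63 g/cm³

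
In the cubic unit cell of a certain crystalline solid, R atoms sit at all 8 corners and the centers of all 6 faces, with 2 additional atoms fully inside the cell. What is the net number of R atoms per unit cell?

Corner atoms are shared by 8 cells (1/8 each), face atoms by 2 (1/2 each), interior atoms are unshared.
Net atoms = 8 × 1/8 + 6 × 1/2 + 2 = 1 + 3 + 2 = 6.

6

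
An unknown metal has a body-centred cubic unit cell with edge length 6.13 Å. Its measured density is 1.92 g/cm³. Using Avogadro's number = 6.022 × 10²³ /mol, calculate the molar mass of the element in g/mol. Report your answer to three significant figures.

A BCC cell has Z = 2 atoms; a = 6.130 × 10^-8 cm.
M = ρ·N_A·a³/Z = 1.92 × 6.022 × 10²³ × 2.303 × 10^-22 / 2 = 133 g/mol.

133 g/mol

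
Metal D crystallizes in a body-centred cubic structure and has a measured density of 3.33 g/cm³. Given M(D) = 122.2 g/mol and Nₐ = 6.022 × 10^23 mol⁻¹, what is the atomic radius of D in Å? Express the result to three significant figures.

2.15 Å

For a BCC cell (Z = 2), a³ = Z·M/(N_A·ρ) = 2 × 122.2 / (6.022 × 10²³ × 3.330) = 1.219 × 10^-22 cm³, so a = 4.958 × 10^-8 cm = 4.958 Å.
Atoms touch along the body diagonal, so √3·a = 4r, so r = 0.4330 × a = 2.15 Å.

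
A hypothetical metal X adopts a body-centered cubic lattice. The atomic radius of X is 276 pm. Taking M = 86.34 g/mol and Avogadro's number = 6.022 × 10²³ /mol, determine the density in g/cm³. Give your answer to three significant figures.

In a BCC lattice, atoms touch along the body diagonal, so √3·a = 4r, giving a = 637.4 pm = 6.374 × 10^-8 cm.
With Z = 2, ρ = Z·M/(N_A·a³) = 2 × 86.34 / (6.022 × 10²³ × 2.590 × 10^-22) = 1.107 g/cm³.

1.11 g/cm³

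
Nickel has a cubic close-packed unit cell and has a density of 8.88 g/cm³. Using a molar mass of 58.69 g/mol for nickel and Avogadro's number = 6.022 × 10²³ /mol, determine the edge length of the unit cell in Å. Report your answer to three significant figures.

3.53 Å

With Z = 4 atoms per FCC cell, a³ = Z·M/(N_A·ρ) = 4 × 58.69 / (6.022 × 10²³ × 8.880 g/cm³) = 4.390 × 10^-23 cm³.
a = (4.390 × 10^-23)^(1/3) = 3.528 × 10^-8 cm = 3.53 Å.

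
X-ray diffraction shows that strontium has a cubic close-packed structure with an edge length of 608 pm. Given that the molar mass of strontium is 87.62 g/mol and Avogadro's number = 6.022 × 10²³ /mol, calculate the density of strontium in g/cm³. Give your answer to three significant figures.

2.59 g/cm³

An FCC unit cell contains Z = 4 atoms.
Cell volume: a³ = (608 pm)³ = (6.080 × 10^-8 cm)³ = 2.248 × 10^-22 cm³.
ρ = Z·M/(N_A·a³) = 4 × 87.62 / (6.022 × 10²³ × 2.248 × 10^-22) = 2.589 g/cm³.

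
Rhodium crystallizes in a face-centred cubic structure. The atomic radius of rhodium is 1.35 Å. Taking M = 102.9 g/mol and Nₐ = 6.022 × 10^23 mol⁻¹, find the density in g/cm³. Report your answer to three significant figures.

12.3 g/cm³

In an FCC lattice, atoms touch along the face diagonal, so √2·a = 4r, giving a = 3.818 Å = 3.818 × 10^-8 cm.
With Z = 4, ρ = Z·M/(N_A·a³) = 4 × 102.9 / (6.022 × 10²³ × 5.567 × 10^-23) = 12.28 g/cm³.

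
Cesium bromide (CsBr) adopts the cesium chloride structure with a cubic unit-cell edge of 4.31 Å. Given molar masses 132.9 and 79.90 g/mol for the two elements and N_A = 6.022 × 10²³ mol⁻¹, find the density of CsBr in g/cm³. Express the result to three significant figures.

4.41 g/cm³

The cesium chloride structure contains Z = 1 formula unit per cell; M(CsBr) = 132.9 + 79.90 = 212.8 g/mol.
a³ = (4.310 × 10^-8 cm)³ = 8.006 × 10^-23 cm³.
ρ = 1 × 212.8 / (6.022 × 10²³ × 8.006 × 10^-23) = 4.414 g/cm³.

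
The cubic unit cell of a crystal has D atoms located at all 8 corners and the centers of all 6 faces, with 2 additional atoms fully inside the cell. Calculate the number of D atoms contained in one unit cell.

Corner atoms are shared by 8 cells (1/8 each), face atoms by 2 (1/2 each), interior atoms are unshared.
Net atoms = 8 × 1/8 + 6 × 1/2 + 2 = 1 + 3 + 2 = 6.

6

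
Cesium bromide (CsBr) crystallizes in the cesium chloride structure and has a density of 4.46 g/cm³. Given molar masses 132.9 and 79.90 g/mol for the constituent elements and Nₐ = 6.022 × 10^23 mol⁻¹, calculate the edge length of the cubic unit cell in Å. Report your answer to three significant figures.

4.30 Å

M(CsBr) = 212.8 g/mol; Z = 1 formula unit per cell.
a³ = Z·M/(N_A·ρ) = 1 × 212.8 / (6.022 × 10²³ × 4.46) = 7.923 × 10^-23 cm³, so a = 4.295 × 10^-8 cm = 4.30 Å.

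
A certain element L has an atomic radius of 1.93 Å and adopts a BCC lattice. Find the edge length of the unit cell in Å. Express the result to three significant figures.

In a BCC lattice, atoms touch along the body diagonal, so √3·a = 4r.
a = 4r/√3 = 4 × 1.93 / 1.7321 = 4.46 Å.

4.46 Å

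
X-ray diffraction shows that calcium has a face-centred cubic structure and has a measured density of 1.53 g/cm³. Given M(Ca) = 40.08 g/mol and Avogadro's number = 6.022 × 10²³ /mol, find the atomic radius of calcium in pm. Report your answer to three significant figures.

197 pm

For an FCC cell (Z = 4), a³ = Z·M/(N_A·ρ) = 4 × 40.08 / (6.022 × 10²³ × 1.530) = 1.740 × 10^-22 cm³, so a = 5.583 × 10^-8 cm = 558.3 pm.
Atoms touch along the face diagonal, so √2·a = 4r, so r = 0.3536 × a = 197 pm.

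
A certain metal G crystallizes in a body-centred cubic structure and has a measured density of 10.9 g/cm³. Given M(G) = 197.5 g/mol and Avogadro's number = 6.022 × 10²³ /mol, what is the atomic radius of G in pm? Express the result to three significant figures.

For a BCC cell (Z = 2), a³ = Z·M/(N_A·ρ) = 2 × 197.5 / (6.022 × 10²³ × 10.90) = 6.018 × 10^-23 cm³, so a = 3.919 × 10^-8 cm = 391.9 pm.
Atoms touch along the body diagonal, so √3·a = 4r, so r = 0.4330 × a = 170 pm.

170 pm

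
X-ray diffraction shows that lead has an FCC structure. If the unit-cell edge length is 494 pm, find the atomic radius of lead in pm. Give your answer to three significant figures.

175 pm

In an FCC lattice, atoms touch along the face diagonal, so √2·a = 4r.
r = √2·a/4 = 1.4142 × 494 / 4 = 175 pm.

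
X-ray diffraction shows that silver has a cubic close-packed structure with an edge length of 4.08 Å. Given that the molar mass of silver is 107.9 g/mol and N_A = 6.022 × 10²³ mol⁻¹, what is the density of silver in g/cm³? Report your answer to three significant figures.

10.6 g/cm³

An FCC unit cell contains Z = 4 atoms.
Cell volume: a³ = (4.08 Å)³ = (4.080 × 10^-8 cm)³ = 6.792 × 10^-23 cm³.
ρ = Z·M/(N_A·a³) = 4 × 107.9 / (6.022 × 10²³ × 6.792 × 10^-23) = 10.55 g/cm³.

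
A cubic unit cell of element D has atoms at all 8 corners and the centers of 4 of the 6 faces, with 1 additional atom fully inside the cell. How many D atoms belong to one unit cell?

4

Corner atoms are shared by 8 cells (1/8 each), face atoms by 2 (1/2 each), interior atoms are unshared.
Net atoms = 8 × 1/8 + 4 × 1/2 + 1 = 1 + 2 + 1 = 4.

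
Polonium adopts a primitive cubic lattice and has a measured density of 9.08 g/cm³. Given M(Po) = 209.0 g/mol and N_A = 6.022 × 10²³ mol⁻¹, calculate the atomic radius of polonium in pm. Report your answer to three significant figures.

For a simple cubic cell (Z = 1), a³ = Z·M/(N_A·ρ) = 1 × 209.0 / (6.022 × 10²³ × 9.080) = 3.822 × 10^-23 cm³, so a = 3.369 × 10^-8 cm = 336.9 pm.
Atoms touch along the cell edge, so a = 2r, so r = 0.5000 × a = 168 pm.

168 pm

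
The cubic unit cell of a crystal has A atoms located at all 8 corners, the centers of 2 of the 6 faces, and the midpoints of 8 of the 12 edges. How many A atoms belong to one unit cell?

4

Corner atoms are shared by 8 cells (1/8 each), face atoms by 2 (1/2 each), edge atoms by 4 (1/4 each).
Net atoms = 8 × 1/8 + 2 × 1/2 + 8 × 1/4 = 1 + 1 + 2 = 4.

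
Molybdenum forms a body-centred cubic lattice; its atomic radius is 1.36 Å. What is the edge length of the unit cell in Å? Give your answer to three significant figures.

In a BCC lattice, atoms touch along the body diagonal, so √3·a = 4r.
a = 4r/√3 = 4 × 1.36 / 1.7321 = 3.14 Å.

3.14 Å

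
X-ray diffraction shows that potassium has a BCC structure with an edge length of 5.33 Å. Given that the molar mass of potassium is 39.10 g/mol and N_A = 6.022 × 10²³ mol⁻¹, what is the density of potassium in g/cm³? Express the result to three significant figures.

0.858 g/cm³

A BCC unit cell contains Z = 2 atoms.
Cell volume: a³ = (5.33 Å)³ = (5.330 × 10^-8 cm)³ = 1.514 × 10^-22 cm³.
ρ = Z·M/(N_A·a³) = 2 × 39.10 / (6.022 × 10²³ × 1.514 × 10^-22) = 0.8576 g/cm³.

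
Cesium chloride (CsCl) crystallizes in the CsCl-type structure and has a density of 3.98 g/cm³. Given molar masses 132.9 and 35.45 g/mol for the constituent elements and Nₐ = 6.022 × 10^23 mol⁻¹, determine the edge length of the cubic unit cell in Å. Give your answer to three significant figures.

4.13 Å

M(CsCl) = 168.35 g/mol; Z = 1 formula unit per cell.
a³ = Z·M/(N_A·ρ) = 1 × 168.35 / (6.022 × 10²³ × 3.98) = 7.024 × 10^-23 cm³, so a = 4.126 × 10^-8 cm = 4.13 Å.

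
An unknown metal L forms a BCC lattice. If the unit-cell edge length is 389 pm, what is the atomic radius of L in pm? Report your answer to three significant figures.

In a BCC lattice, atoms touch along the body diagonal, so √3·a = 4r.
r = √3·a/4 = 1.7321 × 389 / 4 = 168 pm.

168 pm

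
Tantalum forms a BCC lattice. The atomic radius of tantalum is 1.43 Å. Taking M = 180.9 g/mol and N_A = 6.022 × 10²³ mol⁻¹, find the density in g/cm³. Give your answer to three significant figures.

In a BCC lattice, atoms touch along the body diagonal, so √3·a = 4r, giving a = 3.302 Å = 3.302 × 10^-8 cm.
With Z = 2, ρ = Z·M/(N_A·a³) = 2 × 180.9 / (6.022 × 10²³ × 3.602 × 10^-23) = 16.68 g/cm³.

16.7 g/cm³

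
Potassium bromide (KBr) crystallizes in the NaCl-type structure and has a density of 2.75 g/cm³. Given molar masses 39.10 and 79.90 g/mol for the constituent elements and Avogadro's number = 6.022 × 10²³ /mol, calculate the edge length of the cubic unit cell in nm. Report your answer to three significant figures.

M(KBr) = 119.0 g/mol; Z = 4 formula units per cell.
a³ = Z·M/(N_A·ρ) = 4 × 119.0 / (6.022 × 10²³ × 2.75) = 2.874 × 10^-22 cm³, so a = 6.600 × 10^-8 cm = 0.660 nm.

0.660 nm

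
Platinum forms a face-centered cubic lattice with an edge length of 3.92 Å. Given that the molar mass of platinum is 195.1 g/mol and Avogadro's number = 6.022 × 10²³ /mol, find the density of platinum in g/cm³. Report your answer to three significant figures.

An FCC unit cell contains Z = 4 atoms.
Cell volume: a³ = (3.92 Å)³ = (3.920 × 10^-8 cm)³ = 6.024 × 10^-23 cm³.
ρ = Z·M/(N_A·a³) = 4 × 195.1 / (6.022 × 10²³ × 6.024 × 10^-23) = 21.51 g/cm³.

21.5 g/cm³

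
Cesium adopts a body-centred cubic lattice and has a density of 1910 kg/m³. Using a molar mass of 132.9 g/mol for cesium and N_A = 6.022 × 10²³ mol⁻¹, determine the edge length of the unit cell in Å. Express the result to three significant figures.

With Z = 2 atoms per BCC cell, a³ = Z·M/(N_A·ρ) = 2 × 132.9 / (6.022 × 10²³ × 1.910 g/cm³) = 2.311 × 10^-22 cm³.
a = (2.311 × 10^-22)^(1/3) = 6.137 × 10^-8 cm = 6.14 Å.

6.14 Å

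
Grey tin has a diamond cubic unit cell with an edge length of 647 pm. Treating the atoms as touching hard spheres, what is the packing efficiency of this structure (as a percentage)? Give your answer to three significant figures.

34.0%

In a diamond cubic lattice nearest neighbors lie along the body diagonal with √3·a = 8r, so r = 0.2165a = 140.1 pm.
Packing fraction = Z·(4/3)πr³ / a³ = 8 × (4/3)π × (140.1)³ / (647)³ = 0.3401 = 34.0%.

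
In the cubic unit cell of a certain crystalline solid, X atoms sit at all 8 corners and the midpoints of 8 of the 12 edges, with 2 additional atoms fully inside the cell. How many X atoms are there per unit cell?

Corner atoms are shared by 8 cells (1/8 each), edge atoms by 4 (1/4 each), interior atoms are unshared.
Net atoms = 8 × 1/8 + 8 × 1/4 + 2 = 1 + 2 + 2 = 5.

5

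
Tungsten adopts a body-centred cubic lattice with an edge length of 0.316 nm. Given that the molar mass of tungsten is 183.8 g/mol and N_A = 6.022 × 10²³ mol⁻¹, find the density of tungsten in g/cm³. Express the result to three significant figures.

19.3 g/cm³

A BCC unit cell contains Z = 2 atoms.
Cell volume: a³ = (0.316 nm)³ = (3.160 × 10^-8 cm)³ = 3.155 × 10^-23 cm³.
ρ = Z·M/(N_A·a³) = 2 × 183.8 / (6.022 × 10²³ × 3.155 × 10^-23) = 19.35 g/cm³.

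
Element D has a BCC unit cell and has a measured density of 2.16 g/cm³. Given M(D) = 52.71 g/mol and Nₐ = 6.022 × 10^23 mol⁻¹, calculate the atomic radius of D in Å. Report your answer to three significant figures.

For a BCC cell (Z = 2), a³ = Z·M/(N_A·ρ) = 2 × 52.71 / (6.022 × 10²³ × 2.160) = 8.105 × 10^-23 cm³, so a = 4.328 × 10^-8 cm = 4.328 Å.
Atoms touch along the body diagonal, so √3·a = 4r, so r = 0.4330 × a = 1.87 Å.

1.87 Å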